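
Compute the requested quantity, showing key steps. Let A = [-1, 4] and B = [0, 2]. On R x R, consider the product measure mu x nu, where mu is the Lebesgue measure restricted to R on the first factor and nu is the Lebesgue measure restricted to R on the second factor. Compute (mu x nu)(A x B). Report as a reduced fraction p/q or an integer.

For a measurable rectangle A x B, the product measure satisfies
  (mu x nu)(A x B) = mu(A) * nu(B).
  mu(A) = 5.
  nu(B) = 2.
  (mu x nu)(A x B) = 5 * 2 = 10.

10


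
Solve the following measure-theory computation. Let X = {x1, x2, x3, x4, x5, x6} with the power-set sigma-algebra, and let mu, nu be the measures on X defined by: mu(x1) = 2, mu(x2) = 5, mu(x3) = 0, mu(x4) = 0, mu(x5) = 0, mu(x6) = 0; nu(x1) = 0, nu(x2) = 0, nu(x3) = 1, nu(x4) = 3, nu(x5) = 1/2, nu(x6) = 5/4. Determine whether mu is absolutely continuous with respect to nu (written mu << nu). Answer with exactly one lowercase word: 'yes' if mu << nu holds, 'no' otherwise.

mu << nu means: every nu-null measurable set is also mu-null; equivalently, for every atom x, if nu({x}) = 0 then mu({x}) = 0.
Checking each atom:
  x1: nu = 0, mu = 2 > 0 -> violates mu << nu.
  x2: nu = 0, mu = 5 > 0 -> violates mu << nu.
  x3: nu = 1 > 0 -> no constraint.
  x4: nu = 3 > 0 -> no constraint.
  x5: nu = 1/2 > 0 -> no constraint.
  x6: nu = 5/4 > 0 -> no constraint.
The atom(s) x1, x2 violate the condition (nu = 0 but mu > 0). Therefore mu is NOT absolutely continuous w.r.t. nu.

no


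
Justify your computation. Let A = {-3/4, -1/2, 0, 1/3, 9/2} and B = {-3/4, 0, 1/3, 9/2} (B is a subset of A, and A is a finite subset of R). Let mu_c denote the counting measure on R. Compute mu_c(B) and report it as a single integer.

Counting measure assigns mu_c(E) = |E| (number of elements) when E is finite.
B has 4 element(s), so mu_c(B) = 4.

4


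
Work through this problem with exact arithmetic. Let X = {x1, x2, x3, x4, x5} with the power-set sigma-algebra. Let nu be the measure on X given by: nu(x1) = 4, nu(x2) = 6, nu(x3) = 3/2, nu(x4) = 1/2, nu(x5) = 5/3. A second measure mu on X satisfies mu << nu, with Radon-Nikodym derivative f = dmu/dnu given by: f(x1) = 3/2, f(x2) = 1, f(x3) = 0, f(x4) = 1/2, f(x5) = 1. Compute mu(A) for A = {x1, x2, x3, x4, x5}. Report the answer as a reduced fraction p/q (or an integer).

By the defining property of the Radon-Nikodym derivative, for every measurable set A,
  mu(A) = integral_A f dnu.
Since nu is a discrete measure concentrated on the atoms of X, the integral over A reduces to the sum
  mu(A) = sum_{x in A} f(x) * nu({x}).
Computing each term:
  x1: f(x1) * nu(x1) = 3/2 * 4 = 6.
  x2: f(x2) * nu(x2) = 1 * 6 = 6.
  x3: f(x3) * nu(x3) = 0 * 3/2 = 0.
  x4: f(x4) * nu(x4) = 1/2 * 1/2 = 1/4.
  x5: f(x5) * nu(x5) = 1 * 5/3 = 5/3.
Summing: mu(A) = 6 + 6 + 0 + 1/4 + 5/3 = 167/12.

167/12


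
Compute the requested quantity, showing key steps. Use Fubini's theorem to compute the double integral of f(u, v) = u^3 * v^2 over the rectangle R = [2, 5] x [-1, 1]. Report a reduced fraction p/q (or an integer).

f(u, v) is a tensor product of a function of u and a function of v, and both factors are bounded continuous (hence Lebesgue integrable) on the rectangle, so Fubini's theorem applies:
  integral_R f d(m x m) = (integral_a1^b1 u^3 du) * (integral_a2^b2 v^2 dv).
Inner integral in u: integral_{2}^{5} u^3 du = (5^4 - 2^4)/4
  = 609/4.
Inner integral in v: integral_{-1}^{1} v^2 dv = (1^3 - (-1)^3)/3
  = 2/3.
Product: (609/4) * (2/3) = 203/2.

203/2


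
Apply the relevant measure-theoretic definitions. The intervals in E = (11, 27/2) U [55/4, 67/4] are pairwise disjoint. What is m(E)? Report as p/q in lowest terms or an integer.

For pairwise disjoint intervals, m(union_i I_i) = sum_i m(I_i),
and m is invariant under swapping open/closed endpoints (single points have measure 0).
So m(E) = sum_i (b_i - a_i).
  I_1 has length 27/2 - 11 = 5/2.
  I_2 has length 67/4 - 55/4 = 3.
Summing:
  m(E) = 5/2 + 3 = 11/2.

11/2


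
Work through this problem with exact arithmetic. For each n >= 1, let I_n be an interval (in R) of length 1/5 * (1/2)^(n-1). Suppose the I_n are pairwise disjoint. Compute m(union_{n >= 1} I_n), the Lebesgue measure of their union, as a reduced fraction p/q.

By countable additivity of the Lebesgue measure on pairwise disjoint measurable sets,
  m(union_{n >= 1} I_n) = sum_{n >= 1} m(I_n) = sum_{n >= 1} a * r^(n-1),
  with a = 1/5 and r = 1/2.
Since 0 < r = 1/2 < 1, the geometric series converges:
  sum_{n >= 1} a * r^(n-1) = a / (1 - r).
  = 1/5 / (1 - 1/2)
  = 1/5 / (1/2)
  = 2/5.

2/5


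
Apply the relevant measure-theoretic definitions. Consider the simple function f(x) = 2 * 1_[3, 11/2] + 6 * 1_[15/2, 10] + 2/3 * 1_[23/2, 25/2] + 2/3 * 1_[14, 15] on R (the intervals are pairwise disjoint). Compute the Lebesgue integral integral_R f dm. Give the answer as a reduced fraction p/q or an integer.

For a simple function f = sum_i c_i * 1_{A_i} with disjoint A_i,
  integral f dm = sum_i c_i * m(A_i).
Lengths of the A_i:
  m(A_1) = 11/2 - 3 = 5/2.
  m(A_2) = 10 - 15/2 = 5/2.
  m(A_3) = 25/2 - 23/2 = 1.
  m(A_4) = 15 - 14 = 1.
Contributions c_i * m(A_i):
  (2) * (5/2) = 5.
  (6) * (5/2) = 15.
  (2/3) * (1) = 2/3.
  (2/3) * (1) = 2/3.
Total: 5 + 15 + 2/3 + 2/3 = 64/3.

64/3


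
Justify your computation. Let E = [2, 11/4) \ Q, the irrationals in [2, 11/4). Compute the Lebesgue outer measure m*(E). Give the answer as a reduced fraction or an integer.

The interval I = [2, 11/4) has m(I) = 11/4 - 2 = 3/4 (endpoints are measure-zero, so open/closed/half-open agree). Write I = (I cap Q) u (I \ Q). The rationals in I are countable, so m*(I cap Q) = 0 (cover each rational by intervals whose total length is arbitrarily small). By countable subadditivity m*(I) <= m*(I cap Q) + m*(I \ Q), hence m*(I \ Q) >= m(I) = 3/4. The reverse inequality m*(I \ Q) <= m*(I) = 3/4 is trivial since (I \ Q) is a subset of I. Therefore m*(I \ Q) = 3/4.

3/4


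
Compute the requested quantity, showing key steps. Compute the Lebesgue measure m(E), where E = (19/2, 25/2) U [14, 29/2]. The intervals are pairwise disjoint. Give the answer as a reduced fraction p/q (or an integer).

For pairwise disjoint intervals, m(union_i I_i) = sum_i m(I_i),
and m is invariant under swapping open/closed endpoints (single points have measure 0).
So m(E) = sum_i (b_i - a_i).
  I_1 has length 25/2 - 19/2 = 3.
  I_2 has length 29/2 - 14 = 1/2.
Summing:
  m(E) = 3 + 1/2 = 7/2.

7/2


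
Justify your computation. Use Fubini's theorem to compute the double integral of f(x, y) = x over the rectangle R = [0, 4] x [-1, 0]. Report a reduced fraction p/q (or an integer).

f(x, y) is a tensor product of a function of x and a function of y, and both factors are bounded continuous (hence Lebesgue integrable) on the rectangle, so Fubini's theorem applies:
  integral_R f d(m x m) = (integral_a1^b1 x dx) * (integral_a2^b2 1 dy).
Inner integral in x: integral_{0}^{4} x dx = (4^2 - 0^2)/2
  = 8.
Inner integral in y: integral_{-1}^{0} 1 dy = (0^1 - (-1)^1)/1
  = 1.
Product: (8) * (1) = 8.

8


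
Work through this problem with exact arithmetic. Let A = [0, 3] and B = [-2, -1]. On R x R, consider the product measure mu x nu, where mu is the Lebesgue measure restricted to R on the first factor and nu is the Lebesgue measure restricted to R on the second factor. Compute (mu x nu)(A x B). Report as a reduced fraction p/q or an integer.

For a measurable rectangle A x B, the product measure satisfies
  (mu x nu)(A x B) = mu(A) * nu(B).
  mu(A) = 3.
  nu(B) = 1.
  (mu x nu)(A x B) = 3 * 1 = 3.

3


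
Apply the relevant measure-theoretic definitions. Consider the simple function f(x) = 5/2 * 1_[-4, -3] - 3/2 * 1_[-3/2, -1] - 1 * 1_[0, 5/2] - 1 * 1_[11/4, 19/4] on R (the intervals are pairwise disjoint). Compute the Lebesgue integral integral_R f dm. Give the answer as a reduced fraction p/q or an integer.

For a simple function f = sum_i c_i * 1_{A_i} with disjoint A_i,
  integral f dm = sum_i c_i * m(A_i).
Lengths of the A_i:
  m(A_1) = -3 - (-4) = 1.
  m(A_2) = -1 - (-3/2) = 1/2.
  m(A_3) = 5/2 - 0 = 5/2.
  m(A_4) = 19/4 - 11/4 = 2.
Contributions c_i * m(A_i):
  (5/2) * (1) = 5/2.
  (-3/2) * (1/2) = -3/4.
  (-1) * (5/2) = -5/2.
  (-1) * (2) = -2.
Total: 5/2 - 3/4 - 5/2 - 2 = -11/4.

-11/4


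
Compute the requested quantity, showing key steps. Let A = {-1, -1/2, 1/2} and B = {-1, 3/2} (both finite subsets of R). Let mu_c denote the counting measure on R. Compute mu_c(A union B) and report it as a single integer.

Counting measure on a finite set equals cardinality. By inclusion-exclusion, |A union B| = |A| + |B| - |A cap B|.
|A| = 3, |B| = 2, |A cap B| = 1.
So mu_c(A union B) = 3 + 2 - 1 = 4.

4


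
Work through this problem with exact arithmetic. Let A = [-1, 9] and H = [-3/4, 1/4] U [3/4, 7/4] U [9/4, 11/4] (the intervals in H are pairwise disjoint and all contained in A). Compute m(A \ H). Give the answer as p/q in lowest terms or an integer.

The ambient interval has length m(A) = 9 - (-1) = 10.
Since the holes are disjoint and sit inside A, by finite additivity
  m(H) = sum_i (b_i - a_i), and m(A \ H) = m(A) - m(H).
Computing the hole measures:
  m(H_1) = 1/4 - (-3/4) = 1.
  m(H_2) = 7/4 - 3/4 = 1.
  m(H_3) = 11/4 - 9/4 = 1/2.
Summed: m(H) = 1 + 1 + 1/2 = 5/2.
So m(A \ H) = 10 - 5/2 = 15/2.

15/2


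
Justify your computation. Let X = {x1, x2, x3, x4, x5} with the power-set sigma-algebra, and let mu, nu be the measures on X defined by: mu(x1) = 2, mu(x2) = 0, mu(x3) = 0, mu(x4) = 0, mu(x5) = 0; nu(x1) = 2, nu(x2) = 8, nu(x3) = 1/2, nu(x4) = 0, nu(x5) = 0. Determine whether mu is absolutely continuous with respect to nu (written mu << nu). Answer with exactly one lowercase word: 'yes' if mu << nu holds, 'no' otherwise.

mu << nu means: every nu-null measurable set is also mu-null; equivalently, for every atom x, if nu({x}) = 0 then mu({x}) = 0.
Checking each atom:
  x1: nu = 2 > 0 -> no constraint.
  x2: nu = 8 > 0 -> no constraint.
  x3: nu = 1/2 > 0 -> no constraint.
  x4: nu = 0, mu = 0 -> consistent with mu << nu.
  x5: nu = 0, mu = 0 -> consistent with mu << nu.
No atom violates the condition. Therefore mu << nu.

yes


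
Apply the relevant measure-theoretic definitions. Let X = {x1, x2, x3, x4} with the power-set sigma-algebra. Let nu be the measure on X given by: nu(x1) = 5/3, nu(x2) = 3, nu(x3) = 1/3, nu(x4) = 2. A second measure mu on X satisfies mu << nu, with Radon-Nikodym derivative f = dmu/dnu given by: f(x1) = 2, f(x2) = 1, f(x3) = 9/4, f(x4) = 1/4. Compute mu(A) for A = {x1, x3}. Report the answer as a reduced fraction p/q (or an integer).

By the defining property of the Radon-Nikodym derivative, for every measurable set A,
  mu(A) = integral_A f dnu.
Since nu is a discrete measure concentrated on the atoms of X, the integral over A reduces to the sum
  mu(A) = sum_{x in A} f(x) * nu({x}).
Computing each term:
  x1: f(x1) * nu(x1) = 2 * 5/3 = 10/3.
  x3: f(x3) * nu(x3) = 9/4 * 1/3 = 3/4.
Summing: mu(A) = 10/3 + 3/4 = 49/12.

49/12


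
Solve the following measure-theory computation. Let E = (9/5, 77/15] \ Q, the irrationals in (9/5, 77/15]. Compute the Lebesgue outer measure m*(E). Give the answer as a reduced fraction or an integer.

The interval I = (9/5, 77/15] has m(I) = 77/15 - 9/5 = 10/3 (endpoints are measure-zero, so open/closed/half-open agree). Write I = (I cap Q) u (I \ Q). The rationals in I are countable, so m*(I cap Q) = 0 (cover each rational by intervals whose total length is arbitrarily small). By countable subadditivity m*(I) <= m*(I cap Q) + m*(I \ Q), hence m*(I \ Q) >= m(I) = 10/3. The reverse inequality m*(I \ Q) <= m*(I) = 10/3 is trivial since (I \ Q) is a subset of I. Therefore m*(I \ Q) = 10/3.

10/3


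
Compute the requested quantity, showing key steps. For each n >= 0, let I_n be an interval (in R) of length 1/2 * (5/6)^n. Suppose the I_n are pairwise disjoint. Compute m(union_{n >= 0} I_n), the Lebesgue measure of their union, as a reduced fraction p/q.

By countable additivity of the Lebesgue measure on pairwise disjoint measurable sets,
  m(union_{n >= 0} I_n) = sum_{n >= 0} m(I_n) = sum_{n >= 0} a * r^n,
  with a = 1/2 and r = 5/6.
Since 0 < r = 5/6 < 1, the geometric series converges:
  sum_{n >= 0} a * r^n = a / (1 - r).
  = 1/2 / (1 - 5/6)
  = 1/2 / (1/6)
  = 3.

3


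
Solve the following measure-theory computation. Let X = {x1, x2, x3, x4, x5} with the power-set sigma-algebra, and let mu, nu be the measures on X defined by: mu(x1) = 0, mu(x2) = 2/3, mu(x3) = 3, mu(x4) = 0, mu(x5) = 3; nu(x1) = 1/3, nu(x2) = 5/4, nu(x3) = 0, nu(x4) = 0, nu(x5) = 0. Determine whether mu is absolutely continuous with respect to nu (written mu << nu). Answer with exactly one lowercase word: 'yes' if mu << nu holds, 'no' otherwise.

mu << nu means: every nu-null measurable set is also mu-null; equivalently, for every atom x, if nu({x}) = 0 then mu({x}) = 0.
Checking each atom:
  x1: nu = 1/3 > 0 -> no constraint.
  x2: nu = 5/4 > 0 -> no constraint.
  x3: nu = 0, mu = 3 > 0 -> violates mu << nu.
  x4: nu = 0, mu = 0 -> consistent with mu << nu.
  x5: nu = 0, mu = 3 > 0 -> violates mu << nu.
The atom(s) x3, x5 violate the condition (nu = 0 but mu > 0). Therefore mu is NOT absolutely continuous w.r.t. nu.

no


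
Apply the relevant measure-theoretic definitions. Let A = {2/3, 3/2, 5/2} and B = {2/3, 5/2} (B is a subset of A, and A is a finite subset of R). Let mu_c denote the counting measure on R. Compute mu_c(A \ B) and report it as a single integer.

Counting measure assigns mu_c(E) = |E| (number of elements) when E is finite. For B subset A, A \ B is the set of elements of A not in B, so |A \ B| = |A| - |B|.
|A| = 3, |B| = 2, so mu_c(A \ B) = 3 - 2 = 1.

1


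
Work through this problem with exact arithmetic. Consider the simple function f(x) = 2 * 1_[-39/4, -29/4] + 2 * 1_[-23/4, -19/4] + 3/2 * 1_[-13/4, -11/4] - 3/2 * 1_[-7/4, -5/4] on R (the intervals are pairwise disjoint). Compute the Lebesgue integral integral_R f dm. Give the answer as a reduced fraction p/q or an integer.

For a simple function f = sum_i c_i * 1_{A_i} with disjoint A_i,
  integral f dm = sum_i c_i * m(A_i).
Lengths of the A_i:
  m(A_1) = -29/4 - (-39/4) = 5/2.
  m(A_2) = -19/4 - (-23/4) = 1.
  m(A_3) = -11/4 - (-13/4) = 1/2.
  m(A_4) = -5/4 - (-7/4) = 1/2.
Contributions c_i * m(A_i):
  (2) * (5/2) = 5.
  (2) * (1) = 2.
  (3/2) * (1/2) = 3/4.
  (-3/2) * (1/2) = -3/4.
Total: 5 + 2 + 3/4 - 3/4 = 7.

7


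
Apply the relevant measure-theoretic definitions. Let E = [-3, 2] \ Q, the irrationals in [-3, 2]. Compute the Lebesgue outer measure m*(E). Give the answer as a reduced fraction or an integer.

The interval I = [-3, 2] has m(I) = 2 - (-3) = 5 (endpoints are measure-zero, so open/closed/half-open agree). Write I = (I cap Q) u (I \ Q). The rationals in I are countable, so m*(I cap Q) = 0 (cover each rational by intervals whose total length is arbitrarily small). By countable subadditivity m*(I) <= m*(I cap Q) + m*(I \ Q), hence m*(I \ Q) >= m(I) = 5. The reverse inequality m*(I \ Q) <= m*(I) = 5 is trivial since (I \ Q) is a subset of I. Therefore m*(I \ Q) = 5.

5


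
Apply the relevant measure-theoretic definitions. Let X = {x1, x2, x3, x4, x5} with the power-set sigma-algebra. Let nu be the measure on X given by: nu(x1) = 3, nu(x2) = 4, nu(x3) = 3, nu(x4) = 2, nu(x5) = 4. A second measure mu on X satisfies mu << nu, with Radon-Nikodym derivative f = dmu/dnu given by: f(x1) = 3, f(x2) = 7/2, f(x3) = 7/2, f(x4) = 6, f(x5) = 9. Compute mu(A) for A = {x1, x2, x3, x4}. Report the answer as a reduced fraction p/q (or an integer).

By the defining property of the Radon-Nikodym derivative, for every measurable set A,
  mu(A) = integral_A f dnu.
Since nu is a discrete measure concentrated on the atoms of X, the integral over A reduces to the sum
  mu(A) = sum_{x in A} f(x) * nu({x}).
Computing each term:
  x1: f(x1) * nu(x1) = 3 * 3 = 9.
  x2: f(x2) * nu(x2) = 7/2 * 4 = 14.
  x3: f(x3) * nu(x3) = 7/2 * 3 = 21/2.
  x4: f(x4) * nu(x4) = 6 * 2 = 12.
Summing: mu(A) = 9 + 14 + 21/2 + 12 = 91/2.

91/2


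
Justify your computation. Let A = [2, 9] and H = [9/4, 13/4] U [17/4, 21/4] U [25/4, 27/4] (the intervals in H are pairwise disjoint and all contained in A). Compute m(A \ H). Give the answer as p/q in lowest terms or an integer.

The ambient interval has length m(A) = 9 - 2 = 7.
Since the holes are disjoint and sit inside A, by finite additivity
  m(H) = sum_i (b_i - a_i), and m(A \ H) = m(A) - m(H).
Computing the hole measures:
  m(H_1) = 13/4 - 9/4 = 1.
  m(H_2) = 21/4 - 17/4 = 1.
  m(H_3) = 27/4 - 25/4 = 1/2.
Summed: m(H) = 1 + 1 + 1/2 = 5/2.
So m(A \ H) = 7 - 5/2 = 9/2.

9/2


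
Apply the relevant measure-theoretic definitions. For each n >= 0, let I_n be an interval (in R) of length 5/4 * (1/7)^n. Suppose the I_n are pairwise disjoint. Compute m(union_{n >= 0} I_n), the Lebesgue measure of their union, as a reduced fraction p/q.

By countable additivity of the Lebesgue measure on pairwise disjoint measurable sets,
  m(union_{n >= 0} I_n) = sum_{n >= 0} m(I_n) = sum_{n >= 0} a * r^n,
  with a = 5/4 and r = 1/7.
Since 0 < r = 1/7 < 1, the geometric series converges:
  sum_{n >= 0} a * r^n = a / (1 - r).
  = 5/4 / (1 - 1/7)
  = 5/4 / (6/7)
  = 35/24.

35/24


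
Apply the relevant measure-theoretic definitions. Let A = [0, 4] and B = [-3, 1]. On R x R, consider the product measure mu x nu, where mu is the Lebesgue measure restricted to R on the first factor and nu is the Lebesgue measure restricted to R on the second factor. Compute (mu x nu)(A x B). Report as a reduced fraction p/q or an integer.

For a measurable rectangle A x B, the product measure satisfies
  (mu x nu)(A x B) = mu(A) * nu(B).
  mu(A) = 4.
  nu(B) = 4.
  (mu x nu)(A x B) = 4 * 4 = 16.

16


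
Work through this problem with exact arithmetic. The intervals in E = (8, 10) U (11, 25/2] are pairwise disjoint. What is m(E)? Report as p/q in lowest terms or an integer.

For pairwise disjoint intervals, m(union_i I_i) = sum_i m(I_i),
and m is invariant under swapping open/closed endpoints (single points have measure 0).
So m(E) = sum_i (b_i - a_i).
  I_1 has length 10 - 8 = 2.
  I_2 has length 25/2 - 11 = 3/2.
Summing:
  m(E) = 2 + 3/2 = 7/2.

7/2


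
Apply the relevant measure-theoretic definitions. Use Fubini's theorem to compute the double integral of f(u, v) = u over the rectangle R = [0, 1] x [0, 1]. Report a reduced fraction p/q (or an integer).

f(u, v) is a tensor product of a function of u and a function of v, and both factors are bounded continuous (hence Lebesgue integrable) on the rectangle, so Fubini's theorem applies:
  integral_R f d(m x m) = (integral_a1^b1 u du) * (integral_a2^b2 1 dv).
Inner integral in u: integral_{0}^{1} u du = (1^2 - 0^2)/2
  = 1/2.
Inner integral in v: integral_{0}^{1} 1 dv = (1^1 - 0^1)/1
  = 1.
Product: (1/2) * (1) = 1/2.

1/2


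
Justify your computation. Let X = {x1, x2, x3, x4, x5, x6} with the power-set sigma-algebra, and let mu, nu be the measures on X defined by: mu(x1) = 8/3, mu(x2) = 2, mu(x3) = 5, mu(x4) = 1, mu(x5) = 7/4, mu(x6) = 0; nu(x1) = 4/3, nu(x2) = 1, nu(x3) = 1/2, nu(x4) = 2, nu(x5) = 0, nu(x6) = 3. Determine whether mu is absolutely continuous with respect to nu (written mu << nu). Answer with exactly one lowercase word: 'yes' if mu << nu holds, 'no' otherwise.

mu << nu means: every nu-null measurable set is also mu-null; equivalently, for every atom x, if nu({x}) = 0 then mu({x}) = 0.
Checking each atom:
  x1: nu = 4/3 > 0 -> no constraint.
  x2: nu = 1 > 0 -> no constraint.
  x3: nu = 1/2 > 0 -> no constraint.
  x4: nu = 2 > 0 -> no constraint.
  x5: nu = 0, mu = 7/4 > 0 -> violates mu << nu.
  x6: nu = 3 > 0 -> no constraint.
The atom(s) x5 violate the condition (nu = 0 but mu > 0). Therefore mu is NOT absolutely continuous w.r.t. nu.

no


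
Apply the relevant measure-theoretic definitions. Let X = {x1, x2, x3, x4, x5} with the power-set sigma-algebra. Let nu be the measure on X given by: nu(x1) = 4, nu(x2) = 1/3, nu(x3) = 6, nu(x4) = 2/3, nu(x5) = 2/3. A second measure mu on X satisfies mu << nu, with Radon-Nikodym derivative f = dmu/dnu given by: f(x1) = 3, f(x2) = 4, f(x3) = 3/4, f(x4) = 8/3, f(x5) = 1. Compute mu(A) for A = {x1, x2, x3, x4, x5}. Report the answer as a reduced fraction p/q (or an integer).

By the defining property of the Radon-Nikodym derivative, for every measurable set A,
  mu(A) = integral_A f dnu.
Since nu is a discrete measure concentrated on the atoms of X, the integral over A reduces to the sum
  mu(A) = sum_{x in A} f(x) * nu({x}).
Computing each term:
  x1: f(x1) * nu(x1) = 3 * 4 = 12.
  x2: f(x2) * nu(x2) = 4 * 1/3 = 4/3.
  x3: f(x3) * nu(x3) = 3/4 * 6 = 9/2.
  x4: f(x4) * nu(x4) = 8/3 * 2/3 = 16/9.
  x5: f(x5) * nu(x5) = 1 * 2/3 = 2/3.
Summing: mu(A) = 12 + 4/3 + 9/2 + 16/9 + 2/3 = 365/18.

365/18


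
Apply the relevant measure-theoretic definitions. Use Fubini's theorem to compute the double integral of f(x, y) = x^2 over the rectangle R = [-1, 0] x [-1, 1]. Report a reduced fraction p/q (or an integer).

f(x, y) is a tensor product of a function of x and a function of y, and both factors are bounded continuous (hence Lebesgue integrable) on the rectangle, so Fubini's theorem applies:
  integral_R f d(m x m) = (integral_a1^b1 x^2 dx) * (integral_a2^b2 1 dy).
Inner integral in x: integral_{-1}^{0} x^2 dx = (0^3 - (-1)^3)/3
  = 1/3.
Inner integral in y: integral_{-1}^{1} 1 dy = (1^1 - (-1)^1)/1
  = 2.
Product: (1/3) * (2) = 2/3.

2/3


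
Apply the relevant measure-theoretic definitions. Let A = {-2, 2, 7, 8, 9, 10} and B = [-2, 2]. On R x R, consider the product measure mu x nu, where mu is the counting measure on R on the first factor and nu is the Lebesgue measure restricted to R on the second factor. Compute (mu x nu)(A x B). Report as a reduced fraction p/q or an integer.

For a measurable rectangle A x B, the product measure satisfies
  (mu x nu)(A x B) = mu(A) * nu(B).
  mu(A) = 6.
  nu(B) = 4.
  (mu x nu)(A x B) = 6 * 4 = 24.

24


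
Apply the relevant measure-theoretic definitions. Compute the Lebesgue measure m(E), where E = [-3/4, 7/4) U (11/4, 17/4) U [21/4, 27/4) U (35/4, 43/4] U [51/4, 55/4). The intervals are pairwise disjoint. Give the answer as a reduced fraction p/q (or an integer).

For pairwise disjoint intervals, m(union_i I_i) = sum_i m(I_i),
and m is invariant under swapping open/closed endpoints (single points have measure 0).
So m(E) = sum_i (b_i - a_i).
  I_1 has length 7/4 - (-3/4) = 5/2.
  I_2 has length 17/4 - 11/4 = 3/2.
  I_3 has length 27/4 - 21/4 = 3/2.
  I_4 has length 43/4 - 35/4 = 2.
  I_5 has length 55/4 - 51/4 = 1.
Summing:
  m(E) = 5/2 + 3/2 + 3/2 + 2 + 1 = 17/2.

17/2


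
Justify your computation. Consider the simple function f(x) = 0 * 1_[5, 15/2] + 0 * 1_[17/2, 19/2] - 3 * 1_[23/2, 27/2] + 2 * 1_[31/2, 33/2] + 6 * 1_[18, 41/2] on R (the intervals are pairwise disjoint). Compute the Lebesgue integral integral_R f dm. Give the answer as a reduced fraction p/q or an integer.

For a simple function f = sum_i c_i * 1_{A_i} with disjoint A_i,
  integral f dm = sum_i c_i * m(A_i).
Lengths of the A_i:
  m(A_1) = 15/2 - 5 = 5/2.
  m(A_2) = 19/2 - 17/2 = 1.
  m(A_3) = 27/2 - 23/2 = 2.
  m(A_4) = 33/2 - 31/2 = 1.
  m(A_5) = 41/2 - 18 = 5/2.
Contributions c_i * m(A_i):
  (0) * (5/2) = 0.
  (0) * (1) = 0.
  (-3) * (2) = -6.
  (2) * (1) = 2.
  (6) * (5/2) = 15.
Total: 0 + 0 - 6 + 2 + 15 = 11.

11


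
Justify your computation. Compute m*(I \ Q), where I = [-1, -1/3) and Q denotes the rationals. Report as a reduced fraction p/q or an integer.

The interval I = [-1, -1/3) has m(I) = -1/3 - (-1) = 2/3 (endpoints are measure-zero, so open/closed/half-open agree). Write I = (I cap Q) u (I \ Q). The rationals in I are countable, so m*(I cap Q) = 0 (cover each rational by intervals whose total length is arbitrarily small). By countable subadditivity m*(I) <= m*(I cap Q) + m*(I \ Q), hence m*(I \ Q) >= m(I) = 2/3. The reverse inequality m*(I \ Q) <= m*(I) = 2/3 is trivial since (I \ Q) is a subset of I. Therefore m*(I \ Q) = 2/3.

2/3


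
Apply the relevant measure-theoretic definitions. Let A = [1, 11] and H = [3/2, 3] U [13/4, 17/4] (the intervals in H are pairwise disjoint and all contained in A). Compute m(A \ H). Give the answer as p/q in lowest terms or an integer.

The ambient interval has length m(A) = 11 - 1 = 10.
Since the holes are disjoint and sit inside A, by finite additivity
  m(H) = sum_i (b_i - a_i), and m(A \ H) = m(A) - m(H).
Computing the hole measures:
  m(H_1) = 3 - 3/2 = 3/2.
  m(H_2) = 17/4 - 13/4 = 1.
Summed: m(H) = 3/2 + 1 = 5/2.
So m(A \ H) = 10 - 5/2 = 15/2.

15/2


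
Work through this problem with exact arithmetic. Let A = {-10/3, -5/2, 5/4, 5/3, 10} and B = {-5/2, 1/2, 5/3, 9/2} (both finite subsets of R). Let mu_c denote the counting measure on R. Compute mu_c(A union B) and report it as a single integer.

Counting measure on a finite set equals cardinality. By inclusion-exclusion, |A union B| = |A| + |B| - |A cap B|.
|A| = 5, |B| = 4, |A cap B| = 2.
So mu_c(A union B) = 5 + 4 - 2 = 7.

7


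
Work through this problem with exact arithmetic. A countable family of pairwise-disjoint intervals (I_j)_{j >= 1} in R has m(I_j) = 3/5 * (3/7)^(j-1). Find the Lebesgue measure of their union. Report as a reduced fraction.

By countable additivity of the Lebesgue measure on pairwise disjoint measurable sets,
  m(union_{j >= 1} I_j) = sum_{j >= 1} m(I_j) = sum_{j >= 1} a * r^(j-1),
  with a = 3/5 and r = 3/7.
Since 0 < r = 3/7 < 1, the geometric series converges:
  sum_{j >= 1} a * r^(j-1) = a / (1 - r).
  = 3/5 / (1 - 3/7)
  = 3/5 / (4/7)
  = 21/20.

21/20


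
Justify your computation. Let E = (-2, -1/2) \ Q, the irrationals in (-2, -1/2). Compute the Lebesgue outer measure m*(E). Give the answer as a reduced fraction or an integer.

The interval I = (-2, -1/2) has m(I) = -1/2 - (-2) = 3/2 (endpoints are measure-zero, so open/closed/half-open agree). Write I = (I cap Q) u (I \ Q). The rationals in I are countable, so m*(I cap Q) = 0 (cover each rational by intervals whose total length is arbitrarily small). By countable subadditivity m*(I) <= m*(I cap Q) + m*(I \ Q), hence m*(I \ Q) >= m(I) = 3/2. The reverse inequality m*(I \ Q) <= m*(I) = 3/2 is trivial since (I \ Q) is a subset of I. Therefore m*(I \ Q) = 3/2.

3/2


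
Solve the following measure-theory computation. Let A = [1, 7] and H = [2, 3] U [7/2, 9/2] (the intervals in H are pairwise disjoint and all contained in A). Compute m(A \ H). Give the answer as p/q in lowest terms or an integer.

The ambient interval has length m(A) = 7 - 1 = 6.
Since the holes are disjoint and sit inside A, by finite additivity
  m(H) = sum_i (b_i - a_i), and m(A \ H) = m(A) - m(H).
Computing the hole measures:
  m(H_1) = 3 - 2 = 1.
  m(H_2) = 9/2 - 7/2 = 1.
Summed: m(H) = 1 + 1 = 2.
So m(A \ H) = 6 - 2 = 4.

4


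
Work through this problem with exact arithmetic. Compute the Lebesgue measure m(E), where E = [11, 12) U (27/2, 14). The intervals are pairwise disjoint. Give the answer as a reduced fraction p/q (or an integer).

For pairwise disjoint intervals, m(union_i I_i) = sum_i m(I_i),
and m is invariant under swapping open/closed endpoints (single points have measure 0).
So m(E) = sum_i (b_i - a_i).
  I_1 has length 12 - 11 = 1.
  I_2 has length 14 - 27/2 = 1/2.
Summing:
  m(E) = 1 + 1/2 = 3/2.

3/2


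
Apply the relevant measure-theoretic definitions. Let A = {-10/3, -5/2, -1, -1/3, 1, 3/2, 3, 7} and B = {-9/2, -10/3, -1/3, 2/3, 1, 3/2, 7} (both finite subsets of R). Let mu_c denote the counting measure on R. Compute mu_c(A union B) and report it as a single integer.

Counting measure on a finite set equals cardinality. By inclusion-exclusion, |A union B| = |A| + |B| - |A cap B|.
|A| = 8, |B| = 7, |A cap B| = 5.
So mu_c(A union B) = 8 + 7 - 5 = 10.

10


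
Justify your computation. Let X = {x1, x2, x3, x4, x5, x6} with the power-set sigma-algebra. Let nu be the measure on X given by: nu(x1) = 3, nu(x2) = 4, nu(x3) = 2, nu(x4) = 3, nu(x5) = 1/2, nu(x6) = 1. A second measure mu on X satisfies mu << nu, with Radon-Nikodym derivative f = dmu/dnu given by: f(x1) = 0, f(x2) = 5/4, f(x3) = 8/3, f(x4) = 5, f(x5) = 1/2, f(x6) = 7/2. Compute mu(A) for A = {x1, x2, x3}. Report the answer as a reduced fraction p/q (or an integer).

By the defining property of the Radon-Nikodym derivative, for every measurable set A,
  mu(A) = integral_A f dnu.
Since nu is a discrete measure concentrated on the atoms of X, the integral over A reduces to the sum
  mu(A) = sum_{x in A} f(x) * nu({x}).
Computing each term:
  x1: f(x1) * nu(x1) = 0 * 3 = 0.
  x2: f(x2) * nu(x2) = 5/4 * 4 = 5.
  x3: f(x3) * nu(x3) = 8/3 * 2 = 16/3.
Summing: mu(A) = 0 + 5 + 16/3 = 31/3.

31/3


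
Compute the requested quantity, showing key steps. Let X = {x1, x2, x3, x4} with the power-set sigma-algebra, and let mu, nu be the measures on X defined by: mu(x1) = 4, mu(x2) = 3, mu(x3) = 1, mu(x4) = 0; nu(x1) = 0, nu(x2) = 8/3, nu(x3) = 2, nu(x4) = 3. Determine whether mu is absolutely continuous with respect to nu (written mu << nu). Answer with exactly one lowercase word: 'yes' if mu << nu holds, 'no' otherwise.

mu << nu means: every nu-null measurable set is also mu-null; equivalently, for every atom x, if nu({x}) = 0 then mu({x}) = 0.
Checking each atom:
  x1: nu = 0, mu = 4 > 0 -> violates mu << nu.
  x2: nu = 8/3 > 0 -> no constraint.
  x3: nu = 2 > 0 -> no constraint.
  x4: nu = 3 > 0 -> no constraint.
The atom(s) x1 violate the condition (nu = 0 but mu > 0). Therefore mu is NOT absolutely continuous w.r.t. nu.

no


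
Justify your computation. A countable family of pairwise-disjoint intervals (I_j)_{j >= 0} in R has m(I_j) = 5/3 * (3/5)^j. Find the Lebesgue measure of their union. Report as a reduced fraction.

By countable additivity of the Lebesgue measure on pairwise disjoint measurable sets,
  m(union_{j >= 0} I_j) = sum_{j >= 0} m(I_j) = sum_{j >= 0} a * r^j,
  with a = 5/3 and r = 3/5.
Since 0 < r = 3/5 < 1, the geometric series converges:
  sum_{j >= 0} a * r^j = a / (1 - r).
  = 5/3 / (1 - 3/5)
  = 5/3 / (2/5)
  = 25/6.

25/6


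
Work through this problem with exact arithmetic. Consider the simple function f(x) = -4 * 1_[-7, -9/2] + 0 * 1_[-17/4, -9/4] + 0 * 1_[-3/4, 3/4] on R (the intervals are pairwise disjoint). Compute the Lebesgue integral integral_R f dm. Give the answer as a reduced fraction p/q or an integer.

For a simple function f = sum_i c_i * 1_{A_i} with disjoint A_i,
  integral f dm = sum_i c_i * m(A_i).
Lengths of the A_i:
  m(A_1) = -9/2 - (-7) = 5/2.
  m(A_2) = -9/4 - (-17/4) = 2.
  m(A_3) = 3/4 - (-3/4) = 3/2.
Contributions c_i * m(A_i):
  (-4) * (5/2) = -10.
  (0) * (2) = 0.
  (0) * (3/2) = 0.
Total: -10 + 0 + 0 = -10.

-10


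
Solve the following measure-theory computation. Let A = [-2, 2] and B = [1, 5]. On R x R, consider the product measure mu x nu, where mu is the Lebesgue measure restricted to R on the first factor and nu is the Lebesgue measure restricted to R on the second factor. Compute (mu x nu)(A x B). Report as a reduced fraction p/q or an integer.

For a measurable rectangle A x B, the product measure satisfies
  (mu x nu)(A x B) = mu(A) * nu(B).
  mu(A) = 4.
  nu(B) = 4.
  (mu x nu)(A x B) = 4 * 4 = 16.

16


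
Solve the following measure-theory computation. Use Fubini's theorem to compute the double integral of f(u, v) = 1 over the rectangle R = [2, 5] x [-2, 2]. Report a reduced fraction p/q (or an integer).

f(u, v) is a tensor product of a function of u and a function of v, and both factors are bounded continuous (hence Lebesgue integrable) on the rectangle, so Fubini's theorem applies:
  integral_R f d(m x m) = (integral_a1^b1 1 du) * (integral_a2^b2 1 dv).
Inner integral in u: integral_{2}^{5} 1 du = (5^1 - 2^1)/1
  = 3.
Inner integral in v: integral_{-2}^{2} 1 dv = (2^1 - (-2)^1)/1
  = 4.
Product: (3) * (4) = 12.

12


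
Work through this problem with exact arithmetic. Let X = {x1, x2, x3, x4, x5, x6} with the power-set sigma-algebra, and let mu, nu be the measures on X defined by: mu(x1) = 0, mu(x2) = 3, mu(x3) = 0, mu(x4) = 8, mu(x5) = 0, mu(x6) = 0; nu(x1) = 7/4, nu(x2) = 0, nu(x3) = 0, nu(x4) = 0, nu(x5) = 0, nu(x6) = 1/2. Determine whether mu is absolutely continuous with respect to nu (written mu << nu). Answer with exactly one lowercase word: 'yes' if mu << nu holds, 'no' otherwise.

mu << nu means: every nu-null measurable set is also mu-null; equivalently, for every atom x, if nu({x}) = 0 then mu({x}) = 0.
Checking each atom:
  x1: nu = 7/4 > 0 -> no constraint.
  x2: nu = 0, mu = 3 > 0 -> violates mu << nu.
  x3: nu = 0, mu = 0 -> consistent with mu << nu.
  x4: nu = 0, mu = 8 > 0 -> violates mu << nu.
  x5: nu = 0, mu = 0 -> consistent with mu << nu.
  x6: nu = 1/2 > 0 -> no constraint.
The atom(s) x2, x4 violate the condition (nu = 0 but mu > 0). Therefore mu is NOT absolutely continuous w.r.t. nu.

no


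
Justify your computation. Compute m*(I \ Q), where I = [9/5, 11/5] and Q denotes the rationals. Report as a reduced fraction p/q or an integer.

The interval I = [9/5, 11/5] has m(I) = 11/5 - 9/5 = 2/5 (endpoints are measure-zero, so open/closed/half-open agree). Write I = (I cap Q) u (I \ Q). The rationals in I are countable, so m*(I cap Q) = 0 (cover each rational by intervals whose total length is arbitrarily small). By countable subadditivity m*(I) <= m*(I cap Q) + m*(I \ Q), hence m*(I \ Q) >= m(I) = 2/5. The reverse inequality m*(I \ Q) <= m*(I) = 2/5 is trivial since (I \ Q) is a subset of I. Therefore m*(I \ Q) = 2/5.

2/5


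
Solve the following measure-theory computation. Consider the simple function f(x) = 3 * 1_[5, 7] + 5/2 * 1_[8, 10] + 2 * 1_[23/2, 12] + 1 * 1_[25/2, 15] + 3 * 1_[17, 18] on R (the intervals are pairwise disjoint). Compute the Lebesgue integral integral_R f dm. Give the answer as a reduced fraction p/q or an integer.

For a simple function f = sum_i c_i * 1_{A_i} with disjoint A_i,
  integral f dm = sum_i c_i * m(A_i).
Lengths of the A_i:
  m(A_1) = 7 - 5 = 2.
  m(A_2) = 10 - 8 = 2.
  m(A_3) = 12 - 23/2 = 1/2.
  m(A_4) = 15 - 25/2 = 5/2.
  m(A_5) = 18 - 17 = 1.
Contributions c_i * m(A_i):
  (3) * (2) = 6.
  (5/2) * (2) = 5.
  (2) * (1/2) = 1.
  (1) * (5/2) = 5/2.
  (3) * (1) = 3.
Total: 6 + 5 + 1 + 5/2 + 3 = 35/2.

35/2


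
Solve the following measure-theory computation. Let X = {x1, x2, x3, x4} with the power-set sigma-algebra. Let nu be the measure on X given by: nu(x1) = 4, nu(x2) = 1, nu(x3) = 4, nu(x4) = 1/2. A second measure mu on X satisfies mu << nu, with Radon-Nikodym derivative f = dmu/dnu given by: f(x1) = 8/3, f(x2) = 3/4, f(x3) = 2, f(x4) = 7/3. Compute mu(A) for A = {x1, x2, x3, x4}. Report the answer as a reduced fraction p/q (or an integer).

By the defining property of the Radon-Nikodym derivative, for every measurable set A,
  mu(A) = integral_A f dnu.
Since nu is a discrete measure concentrated on the atoms of X, the integral over A reduces to the sum
  mu(A) = sum_{x in A} f(x) * nu({x}).
Computing each term:
  x1: f(x1) * nu(x1) = 8/3 * 4 = 32/3.
  x2: f(x2) * nu(x2) = 3/4 * 1 = 3/4.
  x3: f(x3) * nu(x3) = 2 * 4 = 8.
  x4: f(x4) * nu(x4) = 7/3 * 1/2 = 7/6.
Summing: mu(A) = 32/3 + 3/4 + 8 + 7/6 = 247/12.

247/12


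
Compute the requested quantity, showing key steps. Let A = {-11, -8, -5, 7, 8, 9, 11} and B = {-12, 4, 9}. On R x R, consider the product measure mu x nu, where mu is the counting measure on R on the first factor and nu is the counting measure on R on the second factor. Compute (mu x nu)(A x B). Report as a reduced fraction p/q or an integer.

For a measurable rectangle A x B, the product measure satisfies
  (mu x nu)(A x B) = mu(A) * nu(B).
  mu(A) = 7.
  nu(B) = 3.
  (mu x nu)(A x B) = 7 * 3 = 21.

21


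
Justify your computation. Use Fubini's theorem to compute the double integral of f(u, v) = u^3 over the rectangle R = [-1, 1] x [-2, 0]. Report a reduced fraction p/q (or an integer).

f(u, v) is a tensor product of a function of u and a function of v, and both factors are bounded continuous (hence Lebesgue integrable) on the rectangle, so Fubini's theorem applies:
  integral_R f d(m x m) = (integral_a1^b1 u^3 du) * (integral_a2^b2 1 dv).
Inner integral in u: integral_{-1}^{1} u^3 du = (1^4 - (-1)^4)/4
  = 0.
Inner integral in v: integral_{-2}^{0} 1 dv = (0^1 - (-2)^1)/1
  = 2.
Product: (0) * (2) = 0.

0


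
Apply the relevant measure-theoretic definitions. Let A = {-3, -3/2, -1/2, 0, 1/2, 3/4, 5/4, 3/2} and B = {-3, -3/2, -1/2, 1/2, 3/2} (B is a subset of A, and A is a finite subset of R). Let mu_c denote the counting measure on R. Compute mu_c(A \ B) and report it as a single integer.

Counting measure assigns mu_c(E) = |E| (number of elements) when E is finite. For B subset A, A \ B is the set of elements of A not in B, so |A \ B| = |A| - |B|.
|A| = 8, |B| = 5, so mu_c(A \ B) = 8 - 5 = 3.

3


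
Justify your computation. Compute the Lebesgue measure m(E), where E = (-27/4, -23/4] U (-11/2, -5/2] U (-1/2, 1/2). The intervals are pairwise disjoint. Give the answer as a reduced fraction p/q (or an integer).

For pairwise disjoint intervals, m(union_i I_i) = sum_i m(I_i),
and m is invariant under swapping open/closed endpoints (single points have measure 0).
So m(E) = sum_i (b_i - a_i).
  I_1 has length -23/4 - (-27/4) = 1.
  I_2 has length -5/2 - (-11/2) = 3.
  I_3 has length 1/2 - (-1/2) = 1.
Summing:
  m(E) = 1 + 3 + 1 = 5.

5


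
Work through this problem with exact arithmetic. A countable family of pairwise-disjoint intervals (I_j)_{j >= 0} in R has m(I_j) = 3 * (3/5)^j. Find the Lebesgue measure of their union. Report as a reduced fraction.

By countable additivity of the Lebesgue measure on pairwise disjoint measurable sets,
  m(union_{j >= 0} I_j) = sum_{j >= 0} m(I_j) = sum_{j >= 0} a * r^j,
  with a = 3 and r = 3/5.
Since 0 < r = 3/5 < 1, the geometric series converges:
  sum_{j >= 0} a * r^j = a / (1 - r).
  = 3 / (1 - 3/5)
  = 3 / (2/5)
  = 15/2.

15/2


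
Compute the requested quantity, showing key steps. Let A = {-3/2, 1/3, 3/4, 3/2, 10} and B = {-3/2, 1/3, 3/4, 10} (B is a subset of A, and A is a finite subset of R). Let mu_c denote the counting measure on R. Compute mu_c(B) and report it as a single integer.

Counting measure assigns mu_c(E) = |E| (number of elements) when E is finite.
B has 4 element(s), so mu_c(B) = 4.

4


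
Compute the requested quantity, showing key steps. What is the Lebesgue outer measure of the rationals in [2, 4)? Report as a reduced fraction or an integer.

Q cap [2, 4) is countable; list its elements as q_1, q_2, ... . Fix eps > 0 and cover the k-th point by an interval of length eps * 2^(-k). The cover has total length eps * sum_{k>=1} 2^(-k) = eps, so by definition of outer measure m*(Q cap [2, 4)) <= eps. Since eps was arbitrary and m* >= 0, the outer measure is 0.

0


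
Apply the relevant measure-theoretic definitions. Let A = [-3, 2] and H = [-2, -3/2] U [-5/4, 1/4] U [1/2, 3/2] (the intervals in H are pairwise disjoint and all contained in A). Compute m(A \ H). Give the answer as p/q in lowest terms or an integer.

The ambient interval has length m(A) = 2 - (-3) = 5.
Since the holes are disjoint and sit inside A, by finite additivity
  m(H) = sum_i (b_i - a_i), and m(A \ H) = m(A) - m(H).
Computing the hole measures:
  m(H_1) = -3/2 - (-2) = 1/2.
  m(H_2) = 1/4 - (-5/4) = 3/2.
  m(H_3) = 3/2 - 1/2 = 1.
Summed: m(H) = 1/2 + 3/2 + 1 = 3.
So m(A \ H) = 5 - 3 = 2.

2


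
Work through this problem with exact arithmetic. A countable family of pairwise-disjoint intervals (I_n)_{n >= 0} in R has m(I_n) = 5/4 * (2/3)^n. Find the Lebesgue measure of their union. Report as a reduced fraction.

By countable additivity of the Lebesgue measure on pairwise disjoint measurable sets,
  m(union_{n >= 0} I_n) = sum_{n >= 0} m(I_n) = sum_{n >= 0} a * r^n,
  with a = 5/4 and r = 2/3.
Since 0 < r = 2/3 < 1, the geometric series converges:
  sum_{n >= 0} a * r^n = a / (1 - r).
  = 5/4 / (1 - 2/3)
  = 5/4 / (1/3)
  = 15/4.

15/4


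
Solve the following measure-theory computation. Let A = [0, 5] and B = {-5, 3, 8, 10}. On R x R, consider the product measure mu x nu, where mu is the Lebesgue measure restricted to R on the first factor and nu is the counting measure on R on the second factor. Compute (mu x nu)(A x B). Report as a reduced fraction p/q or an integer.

For a measurable rectangle A x B, the product measure satisfies
  (mu x nu)(A x B) = mu(A) * nu(B).
  mu(A) = 5.
  nu(B) = 4.
  (mu x nu)(A x B) = 5 * 4 = 20.

20
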